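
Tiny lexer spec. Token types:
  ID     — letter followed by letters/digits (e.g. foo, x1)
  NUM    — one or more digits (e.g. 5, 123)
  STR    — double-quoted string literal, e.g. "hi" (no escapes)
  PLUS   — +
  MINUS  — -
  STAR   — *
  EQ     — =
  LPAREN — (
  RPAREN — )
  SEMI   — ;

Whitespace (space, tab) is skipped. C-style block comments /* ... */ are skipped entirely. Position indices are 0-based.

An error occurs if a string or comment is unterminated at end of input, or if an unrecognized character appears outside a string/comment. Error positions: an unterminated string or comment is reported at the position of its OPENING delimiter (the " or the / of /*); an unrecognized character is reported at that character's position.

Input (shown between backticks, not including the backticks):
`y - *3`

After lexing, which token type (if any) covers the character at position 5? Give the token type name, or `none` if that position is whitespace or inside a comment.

Answer: NUM

Derivation:
pos=0: emit ID 'y' (now at pos=1)
pos=2: emit MINUS '-'
pos=4: emit STAR '*'
pos=5: emit NUM '3' (now at pos=6)
DONE. 4 tokens: [ID, MINUS, STAR, NUM]
Position 5: char is '3' -> NUM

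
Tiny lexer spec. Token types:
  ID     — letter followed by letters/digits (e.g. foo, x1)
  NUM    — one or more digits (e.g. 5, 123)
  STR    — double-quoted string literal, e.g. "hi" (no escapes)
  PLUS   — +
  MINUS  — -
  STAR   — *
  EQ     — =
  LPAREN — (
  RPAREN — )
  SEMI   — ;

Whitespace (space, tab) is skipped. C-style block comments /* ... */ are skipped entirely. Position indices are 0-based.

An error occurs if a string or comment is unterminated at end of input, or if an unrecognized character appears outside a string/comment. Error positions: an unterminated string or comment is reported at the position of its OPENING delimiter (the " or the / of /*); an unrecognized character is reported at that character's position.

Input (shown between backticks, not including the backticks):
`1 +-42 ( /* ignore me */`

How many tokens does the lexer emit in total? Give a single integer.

Answer: 5

Derivation:
pos=0: emit NUM '1' (now at pos=1)
pos=2: emit PLUS '+'
pos=3: emit MINUS '-'
pos=4: emit NUM '42' (now at pos=6)
pos=7: emit LPAREN '('
pos=9: enter COMMENT mode (saw '/*')
exit COMMENT mode (now at pos=24)
DONE. 5 tokens: [NUM, PLUS, MINUS, NUM, LPAREN]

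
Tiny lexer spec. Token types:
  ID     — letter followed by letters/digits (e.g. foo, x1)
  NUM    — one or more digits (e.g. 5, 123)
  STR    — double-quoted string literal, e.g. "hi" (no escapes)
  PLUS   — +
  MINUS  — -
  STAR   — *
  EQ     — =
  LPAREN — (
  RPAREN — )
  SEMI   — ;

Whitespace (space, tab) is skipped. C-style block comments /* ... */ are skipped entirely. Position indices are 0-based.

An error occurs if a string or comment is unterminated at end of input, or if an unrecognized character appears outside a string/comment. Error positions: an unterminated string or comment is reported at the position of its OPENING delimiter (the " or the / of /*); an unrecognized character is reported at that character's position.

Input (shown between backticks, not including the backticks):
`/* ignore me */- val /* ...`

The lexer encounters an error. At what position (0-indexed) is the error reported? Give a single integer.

pos=0: enter COMMENT mode (saw '/*')
exit COMMENT mode (now at pos=15)
pos=15: emit MINUS '-'
pos=17: emit ID 'val' (now at pos=20)
pos=21: enter COMMENT mode (saw '/*')
pos=21: ERROR — unterminated comment (reached EOF)

Answer: 21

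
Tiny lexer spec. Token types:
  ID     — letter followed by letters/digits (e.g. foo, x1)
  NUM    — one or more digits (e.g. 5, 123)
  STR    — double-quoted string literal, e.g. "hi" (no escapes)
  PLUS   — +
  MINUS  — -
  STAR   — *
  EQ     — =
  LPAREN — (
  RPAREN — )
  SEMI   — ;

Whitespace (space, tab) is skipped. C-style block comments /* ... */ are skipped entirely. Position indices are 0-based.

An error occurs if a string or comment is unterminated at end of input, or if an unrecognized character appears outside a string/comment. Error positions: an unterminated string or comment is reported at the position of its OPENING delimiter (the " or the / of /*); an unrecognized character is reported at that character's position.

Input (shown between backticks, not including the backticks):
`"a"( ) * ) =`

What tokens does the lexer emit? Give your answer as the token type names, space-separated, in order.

pos=0: enter STRING mode
pos=0: emit STR "a" (now at pos=3)
pos=3: emit LPAREN '('
pos=5: emit RPAREN ')'
pos=7: emit STAR '*'
pos=9: emit RPAREN ')'
pos=11: emit EQ '='
DONE. 6 tokens: [STR, LPAREN, RPAREN, STAR, RPAREN, EQ]

Answer: STR LPAREN RPAREN STAR RPAREN EQ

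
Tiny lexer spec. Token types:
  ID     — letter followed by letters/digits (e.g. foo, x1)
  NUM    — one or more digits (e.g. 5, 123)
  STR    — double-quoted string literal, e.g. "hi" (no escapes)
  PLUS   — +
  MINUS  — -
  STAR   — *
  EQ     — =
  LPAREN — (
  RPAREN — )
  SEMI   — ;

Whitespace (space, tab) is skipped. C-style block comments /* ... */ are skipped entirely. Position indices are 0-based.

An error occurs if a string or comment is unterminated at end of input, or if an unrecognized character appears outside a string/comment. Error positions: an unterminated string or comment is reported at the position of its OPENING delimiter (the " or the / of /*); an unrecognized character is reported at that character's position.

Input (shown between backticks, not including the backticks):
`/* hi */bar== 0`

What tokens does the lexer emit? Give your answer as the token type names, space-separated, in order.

Answer: ID EQ EQ NUM

Derivation:
pos=0: enter COMMENT mode (saw '/*')
exit COMMENT mode (now at pos=8)
pos=8: emit ID 'bar' (now at pos=11)
pos=11: emit EQ '='
pos=12: emit EQ '='
pos=14: emit NUM '0' (now at pos=15)
DONE. 4 tokens: [ID, EQ, EQ, NUM]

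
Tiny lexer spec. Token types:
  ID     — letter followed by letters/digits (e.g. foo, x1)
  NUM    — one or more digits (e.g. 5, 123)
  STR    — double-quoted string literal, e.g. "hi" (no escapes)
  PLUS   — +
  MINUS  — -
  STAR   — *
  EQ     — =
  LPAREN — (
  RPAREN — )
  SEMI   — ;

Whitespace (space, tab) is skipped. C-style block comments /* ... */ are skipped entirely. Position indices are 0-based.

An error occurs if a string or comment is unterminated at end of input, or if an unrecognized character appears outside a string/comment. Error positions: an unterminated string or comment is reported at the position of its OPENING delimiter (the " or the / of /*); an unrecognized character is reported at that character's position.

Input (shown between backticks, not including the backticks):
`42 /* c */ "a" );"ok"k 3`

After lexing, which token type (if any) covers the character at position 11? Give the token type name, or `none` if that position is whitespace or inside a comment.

Answer: STR

Derivation:
pos=0: emit NUM '42' (now at pos=2)
pos=3: enter COMMENT mode (saw '/*')
exit COMMENT mode (now at pos=10)
pos=11: enter STRING mode
pos=11: emit STR "a" (now at pos=14)
pos=15: emit RPAREN ')'
pos=16: emit SEMI ';'
pos=17: enter STRING mode
pos=17: emit STR "ok" (now at pos=21)
pos=21: emit ID 'k' (now at pos=22)
pos=23: emit NUM '3' (now at pos=24)
DONE. 7 tokens: [NUM, STR, RPAREN, SEMI, STR, ID, NUM]
Position 11: char is '"' -> STR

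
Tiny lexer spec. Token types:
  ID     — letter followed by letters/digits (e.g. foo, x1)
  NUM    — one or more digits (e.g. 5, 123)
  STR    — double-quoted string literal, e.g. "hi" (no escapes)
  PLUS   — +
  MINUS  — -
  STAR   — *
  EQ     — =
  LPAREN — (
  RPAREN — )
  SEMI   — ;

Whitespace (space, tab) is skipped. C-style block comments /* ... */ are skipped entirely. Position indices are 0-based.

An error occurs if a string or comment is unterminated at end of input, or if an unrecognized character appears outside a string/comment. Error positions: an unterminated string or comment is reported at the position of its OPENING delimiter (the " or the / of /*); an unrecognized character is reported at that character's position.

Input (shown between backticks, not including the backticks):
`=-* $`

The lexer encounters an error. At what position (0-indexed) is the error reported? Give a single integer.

Answer: 4

Derivation:
pos=0: emit EQ '='
pos=1: emit MINUS '-'
pos=2: emit STAR '*'
pos=4: ERROR — unrecognized char '$'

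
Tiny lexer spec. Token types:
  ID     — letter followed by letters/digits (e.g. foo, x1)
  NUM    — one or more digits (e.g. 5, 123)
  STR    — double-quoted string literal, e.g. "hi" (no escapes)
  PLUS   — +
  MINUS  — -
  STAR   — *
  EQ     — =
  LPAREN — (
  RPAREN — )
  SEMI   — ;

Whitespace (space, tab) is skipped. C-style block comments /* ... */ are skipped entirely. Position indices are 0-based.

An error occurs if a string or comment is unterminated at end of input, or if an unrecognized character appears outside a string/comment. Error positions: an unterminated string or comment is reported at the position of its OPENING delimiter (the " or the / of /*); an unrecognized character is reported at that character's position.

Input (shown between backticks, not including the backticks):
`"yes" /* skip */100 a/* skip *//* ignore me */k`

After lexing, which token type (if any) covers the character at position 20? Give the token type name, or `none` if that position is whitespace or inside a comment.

pos=0: enter STRING mode
pos=0: emit STR "yes" (now at pos=5)
pos=6: enter COMMENT mode (saw '/*')
exit COMMENT mode (now at pos=16)
pos=16: emit NUM '100' (now at pos=19)
pos=20: emit ID 'a' (now at pos=21)
pos=21: enter COMMENT mode (saw '/*')
exit COMMENT mode (now at pos=31)
pos=31: enter COMMENT mode (saw '/*')
exit COMMENT mode (now at pos=46)
pos=46: emit ID 'k' (now at pos=47)
DONE. 4 tokens: [STR, NUM, ID, ID]
Position 20: char is 'a' -> ID

Answer: ID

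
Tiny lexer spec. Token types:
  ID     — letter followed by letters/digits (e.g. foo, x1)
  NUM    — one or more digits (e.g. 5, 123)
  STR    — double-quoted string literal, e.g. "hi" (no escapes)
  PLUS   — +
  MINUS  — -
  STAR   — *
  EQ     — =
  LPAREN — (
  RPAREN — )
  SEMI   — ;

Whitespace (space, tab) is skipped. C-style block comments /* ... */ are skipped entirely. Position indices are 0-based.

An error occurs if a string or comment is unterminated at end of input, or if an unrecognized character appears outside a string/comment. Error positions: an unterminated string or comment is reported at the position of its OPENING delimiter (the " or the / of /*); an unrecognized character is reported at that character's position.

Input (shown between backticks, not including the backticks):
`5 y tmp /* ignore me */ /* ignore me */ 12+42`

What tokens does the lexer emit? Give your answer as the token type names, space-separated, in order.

pos=0: emit NUM '5' (now at pos=1)
pos=2: emit ID 'y' (now at pos=3)
pos=4: emit ID 'tmp' (now at pos=7)
pos=8: enter COMMENT mode (saw '/*')
exit COMMENT mode (now at pos=23)
pos=24: enter COMMENT mode (saw '/*')
exit COMMENT mode (now at pos=39)
pos=40: emit NUM '12' (now at pos=42)
pos=42: emit PLUS '+'
pos=43: emit NUM '42' (now at pos=45)
DONE. 6 tokens: [NUM, ID, ID, NUM, PLUS, NUM]

Answer: NUM ID ID NUM PLUS NUM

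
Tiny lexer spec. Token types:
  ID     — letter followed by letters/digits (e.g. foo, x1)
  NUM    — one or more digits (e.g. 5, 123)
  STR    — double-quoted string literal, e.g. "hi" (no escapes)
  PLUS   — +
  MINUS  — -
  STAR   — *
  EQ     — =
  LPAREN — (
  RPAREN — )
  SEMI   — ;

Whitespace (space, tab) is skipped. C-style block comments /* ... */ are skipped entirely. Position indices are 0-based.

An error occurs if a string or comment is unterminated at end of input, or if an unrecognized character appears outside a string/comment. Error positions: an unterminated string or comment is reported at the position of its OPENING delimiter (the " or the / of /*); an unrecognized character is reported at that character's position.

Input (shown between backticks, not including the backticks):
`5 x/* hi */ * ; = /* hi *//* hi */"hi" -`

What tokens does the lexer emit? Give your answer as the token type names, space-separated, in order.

Answer: NUM ID STAR SEMI EQ STR MINUS

Derivation:
pos=0: emit NUM '5' (now at pos=1)
pos=2: emit ID 'x' (now at pos=3)
pos=3: enter COMMENT mode (saw '/*')
exit COMMENT mode (now at pos=11)
pos=12: emit STAR '*'
pos=14: emit SEMI ';'
pos=16: emit EQ '='
pos=18: enter COMMENT mode (saw '/*')
exit COMMENT mode (now at pos=26)
pos=26: enter COMMENT mode (saw '/*')
exit COMMENT mode (now at pos=34)
pos=34: enter STRING mode
pos=34: emit STR "hi" (now at pos=38)
pos=39: emit MINUS '-'
DONE. 7 tokens: [NUM, ID, STAR, SEMI, EQ, STR, MINUS]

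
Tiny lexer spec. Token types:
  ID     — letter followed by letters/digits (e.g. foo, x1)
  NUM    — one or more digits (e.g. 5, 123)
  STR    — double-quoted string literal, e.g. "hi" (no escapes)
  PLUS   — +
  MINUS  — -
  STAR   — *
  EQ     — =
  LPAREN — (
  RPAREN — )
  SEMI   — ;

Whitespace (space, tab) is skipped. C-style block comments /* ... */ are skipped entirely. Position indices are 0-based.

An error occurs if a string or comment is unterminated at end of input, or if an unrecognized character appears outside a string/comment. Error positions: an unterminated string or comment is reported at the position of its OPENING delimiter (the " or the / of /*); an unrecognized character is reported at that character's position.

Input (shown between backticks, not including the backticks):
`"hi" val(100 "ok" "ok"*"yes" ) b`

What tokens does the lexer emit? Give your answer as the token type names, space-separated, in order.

Answer: STR ID LPAREN NUM STR STR STAR STR RPAREN ID

Derivation:
pos=0: enter STRING mode
pos=0: emit STR "hi" (now at pos=4)
pos=5: emit ID 'val' (now at pos=8)
pos=8: emit LPAREN '('
pos=9: emit NUM '100' (now at pos=12)
pos=13: enter STRING mode
pos=13: emit STR "ok" (now at pos=17)
pos=18: enter STRING mode
pos=18: emit STR "ok" (now at pos=22)
pos=22: emit STAR '*'
pos=23: enter STRING mode
pos=23: emit STR "yes" (now at pos=28)
pos=29: emit RPAREN ')'
pos=31: emit ID 'b' (now at pos=32)
DONE. 10 tokens: [STR, ID, LPAREN, NUM, STR, STR, STAR, STR, RPAREN, ID]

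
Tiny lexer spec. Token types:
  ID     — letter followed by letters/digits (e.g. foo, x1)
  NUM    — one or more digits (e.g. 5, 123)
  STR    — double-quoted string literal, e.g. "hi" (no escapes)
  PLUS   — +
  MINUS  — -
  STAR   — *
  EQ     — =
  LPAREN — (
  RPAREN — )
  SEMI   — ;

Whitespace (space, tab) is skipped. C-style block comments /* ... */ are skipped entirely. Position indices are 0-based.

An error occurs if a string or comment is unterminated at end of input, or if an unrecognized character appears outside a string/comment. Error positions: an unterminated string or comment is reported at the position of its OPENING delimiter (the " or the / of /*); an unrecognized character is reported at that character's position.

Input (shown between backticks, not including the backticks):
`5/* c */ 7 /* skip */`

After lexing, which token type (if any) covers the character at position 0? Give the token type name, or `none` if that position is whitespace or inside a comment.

Answer: NUM

Derivation:
pos=0: emit NUM '5' (now at pos=1)
pos=1: enter COMMENT mode (saw '/*')
exit COMMENT mode (now at pos=8)
pos=9: emit NUM '7' (now at pos=10)
pos=11: enter COMMENT mode (saw '/*')
exit COMMENT mode (now at pos=21)
DONE. 2 tokens: [NUM, NUM]
Position 0: char is '5' -> NUM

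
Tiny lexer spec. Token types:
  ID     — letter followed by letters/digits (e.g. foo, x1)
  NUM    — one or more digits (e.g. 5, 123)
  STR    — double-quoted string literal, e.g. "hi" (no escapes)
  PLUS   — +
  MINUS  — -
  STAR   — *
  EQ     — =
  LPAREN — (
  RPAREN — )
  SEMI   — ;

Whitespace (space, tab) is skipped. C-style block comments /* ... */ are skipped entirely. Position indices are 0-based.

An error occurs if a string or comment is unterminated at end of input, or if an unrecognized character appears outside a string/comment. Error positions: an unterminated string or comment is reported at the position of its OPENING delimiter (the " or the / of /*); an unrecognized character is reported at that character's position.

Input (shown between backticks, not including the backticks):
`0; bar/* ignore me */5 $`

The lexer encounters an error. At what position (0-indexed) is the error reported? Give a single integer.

pos=0: emit NUM '0' (now at pos=1)
pos=1: emit SEMI ';'
pos=3: emit ID 'bar' (now at pos=6)
pos=6: enter COMMENT mode (saw '/*')
exit COMMENT mode (now at pos=21)
pos=21: emit NUM '5' (now at pos=22)
pos=23: ERROR — unrecognized char '$'

Answer: 23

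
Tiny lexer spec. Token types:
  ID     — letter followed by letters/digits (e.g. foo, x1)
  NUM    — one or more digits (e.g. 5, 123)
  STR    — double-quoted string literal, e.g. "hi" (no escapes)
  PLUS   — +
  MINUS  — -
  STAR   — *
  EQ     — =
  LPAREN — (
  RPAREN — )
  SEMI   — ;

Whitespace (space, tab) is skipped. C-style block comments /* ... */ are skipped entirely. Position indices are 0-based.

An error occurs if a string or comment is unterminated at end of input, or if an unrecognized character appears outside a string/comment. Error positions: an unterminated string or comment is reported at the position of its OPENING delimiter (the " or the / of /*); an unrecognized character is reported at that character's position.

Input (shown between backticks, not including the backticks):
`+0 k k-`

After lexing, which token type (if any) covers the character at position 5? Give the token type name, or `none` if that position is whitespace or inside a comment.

Answer: ID

Derivation:
pos=0: emit PLUS '+'
pos=1: emit NUM '0' (now at pos=2)
pos=3: emit ID 'k' (now at pos=4)
pos=5: emit ID 'k' (now at pos=6)
pos=6: emit MINUS '-'
DONE. 5 tokens: [PLUS, NUM, ID, ID, MINUS]
Position 5: char is 'k' -> ID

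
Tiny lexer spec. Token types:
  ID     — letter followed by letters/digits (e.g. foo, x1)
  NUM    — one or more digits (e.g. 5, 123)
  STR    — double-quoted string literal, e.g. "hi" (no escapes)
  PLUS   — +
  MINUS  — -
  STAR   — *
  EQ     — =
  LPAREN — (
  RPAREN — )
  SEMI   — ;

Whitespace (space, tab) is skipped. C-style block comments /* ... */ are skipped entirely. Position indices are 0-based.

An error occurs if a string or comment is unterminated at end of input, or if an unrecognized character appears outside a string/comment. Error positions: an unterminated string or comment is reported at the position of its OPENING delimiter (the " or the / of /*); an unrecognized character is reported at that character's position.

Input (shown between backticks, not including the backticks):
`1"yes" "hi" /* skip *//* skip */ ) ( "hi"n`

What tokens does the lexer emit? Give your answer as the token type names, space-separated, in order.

Answer: NUM STR STR RPAREN LPAREN STR ID

Derivation:
pos=0: emit NUM '1' (now at pos=1)
pos=1: enter STRING mode
pos=1: emit STR "yes" (now at pos=6)
pos=7: enter STRING mode
pos=7: emit STR "hi" (now at pos=11)
pos=12: enter COMMENT mode (saw '/*')
exit COMMENT mode (now at pos=22)
pos=22: enter COMMENT mode (saw '/*')
exit COMMENT mode (now at pos=32)
pos=33: emit RPAREN ')'
pos=35: emit LPAREN '('
pos=37: enter STRING mode
pos=37: emit STR "hi" (now at pos=41)
pos=41: emit ID 'n' (now at pos=42)
DONE. 7 tokens: [NUM, STR, STR, RPAREN, LPAREN, STR, ID]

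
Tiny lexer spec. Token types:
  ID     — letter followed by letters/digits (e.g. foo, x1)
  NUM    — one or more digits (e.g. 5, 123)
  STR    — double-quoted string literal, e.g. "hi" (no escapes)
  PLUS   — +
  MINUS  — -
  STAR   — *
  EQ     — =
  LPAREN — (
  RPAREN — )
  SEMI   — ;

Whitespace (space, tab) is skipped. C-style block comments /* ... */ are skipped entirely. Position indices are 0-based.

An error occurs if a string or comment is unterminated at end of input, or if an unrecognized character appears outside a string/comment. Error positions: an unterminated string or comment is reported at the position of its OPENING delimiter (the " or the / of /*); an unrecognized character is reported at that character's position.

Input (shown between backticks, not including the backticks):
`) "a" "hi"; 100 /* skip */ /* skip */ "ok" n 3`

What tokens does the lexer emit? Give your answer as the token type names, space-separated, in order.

pos=0: emit RPAREN ')'
pos=2: enter STRING mode
pos=2: emit STR "a" (now at pos=5)
pos=6: enter STRING mode
pos=6: emit STR "hi" (now at pos=10)
pos=10: emit SEMI ';'
pos=12: emit NUM '100' (now at pos=15)
pos=16: enter COMMENT mode (saw '/*')
exit COMMENT mode (now at pos=26)
pos=27: enter COMMENT mode (saw '/*')
exit COMMENT mode (now at pos=37)
pos=38: enter STRING mode
pos=38: emit STR "ok" (now at pos=42)
pos=43: emit ID 'n' (now at pos=44)
pos=45: emit NUM '3' (now at pos=46)
DONE. 8 tokens: [RPAREN, STR, STR, SEMI, NUM, STR, ID, NUM]

Answer: RPAREN STR STR SEMI NUM STR ID NUM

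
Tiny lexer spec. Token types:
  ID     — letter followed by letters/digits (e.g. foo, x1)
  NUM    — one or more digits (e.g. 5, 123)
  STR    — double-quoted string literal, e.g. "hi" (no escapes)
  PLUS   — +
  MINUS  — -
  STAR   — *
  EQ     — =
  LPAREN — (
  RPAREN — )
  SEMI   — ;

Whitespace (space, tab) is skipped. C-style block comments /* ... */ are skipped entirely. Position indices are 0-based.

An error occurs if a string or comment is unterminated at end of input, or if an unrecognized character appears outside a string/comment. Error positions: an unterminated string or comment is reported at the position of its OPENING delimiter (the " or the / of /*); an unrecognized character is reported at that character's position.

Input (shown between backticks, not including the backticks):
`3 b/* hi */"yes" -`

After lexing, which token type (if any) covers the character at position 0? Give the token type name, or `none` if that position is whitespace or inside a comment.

Answer: NUM

Derivation:
pos=0: emit NUM '3' (now at pos=1)
pos=2: emit ID 'b' (now at pos=3)
pos=3: enter COMMENT mode (saw '/*')
exit COMMENT mode (now at pos=11)
pos=11: enter STRING mode
pos=11: emit STR "yes" (now at pos=16)
pos=17: emit MINUS '-'
DONE. 4 tokens: [NUM, ID, STR, MINUS]
Position 0: char is '3' -> NUM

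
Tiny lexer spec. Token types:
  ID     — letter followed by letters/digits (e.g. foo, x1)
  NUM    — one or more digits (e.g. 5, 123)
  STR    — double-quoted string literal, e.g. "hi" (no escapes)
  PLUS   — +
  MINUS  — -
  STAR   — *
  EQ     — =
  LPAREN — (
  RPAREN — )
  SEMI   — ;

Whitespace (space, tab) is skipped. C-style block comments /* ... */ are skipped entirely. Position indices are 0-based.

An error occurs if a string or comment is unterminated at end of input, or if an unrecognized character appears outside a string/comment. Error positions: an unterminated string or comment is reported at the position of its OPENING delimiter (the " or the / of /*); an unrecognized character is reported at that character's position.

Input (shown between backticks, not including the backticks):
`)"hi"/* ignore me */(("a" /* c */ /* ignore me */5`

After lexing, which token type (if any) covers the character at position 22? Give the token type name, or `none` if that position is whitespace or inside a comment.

pos=0: emit RPAREN ')'
pos=1: enter STRING mode
pos=1: emit STR "hi" (now at pos=5)
pos=5: enter COMMENT mode (saw '/*')
exit COMMENT mode (now at pos=20)
pos=20: emit LPAREN '('
pos=21: emit LPAREN '('
pos=22: enter STRING mode
pos=22: emit STR "a" (now at pos=25)
pos=26: enter COMMENT mode (saw '/*')
exit COMMENT mode (now at pos=33)
pos=34: enter COMMENT mode (saw '/*')
exit COMMENT mode (now at pos=49)
pos=49: emit NUM '5' (now at pos=50)
DONE. 6 tokens: [RPAREN, STR, LPAREN, LPAREN, STR, NUM]
Position 22: char is '"' -> STR

Answer: STR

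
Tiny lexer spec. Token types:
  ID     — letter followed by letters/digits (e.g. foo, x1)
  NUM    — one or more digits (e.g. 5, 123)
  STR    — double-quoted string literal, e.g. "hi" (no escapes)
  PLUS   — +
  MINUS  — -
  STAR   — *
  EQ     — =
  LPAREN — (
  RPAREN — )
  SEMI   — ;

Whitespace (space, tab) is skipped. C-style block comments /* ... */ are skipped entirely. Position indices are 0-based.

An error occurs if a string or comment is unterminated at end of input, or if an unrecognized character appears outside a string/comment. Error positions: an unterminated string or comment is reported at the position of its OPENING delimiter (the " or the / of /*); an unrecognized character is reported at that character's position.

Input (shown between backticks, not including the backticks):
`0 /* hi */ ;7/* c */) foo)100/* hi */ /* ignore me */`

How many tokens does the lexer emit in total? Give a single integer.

pos=0: emit NUM '0' (now at pos=1)
pos=2: enter COMMENT mode (saw '/*')
exit COMMENT mode (now at pos=10)
pos=11: emit SEMI ';'
pos=12: emit NUM '7' (now at pos=13)
pos=13: enter COMMENT mode (saw '/*')
exit COMMENT mode (now at pos=20)
pos=20: emit RPAREN ')'
pos=22: emit ID 'foo' (now at pos=25)
pos=25: emit RPAREN ')'
pos=26: emit NUM '100' (now at pos=29)
pos=29: enter COMMENT mode (saw '/*')
exit COMMENT mode (now at pos=37)
pos=38: enter COMMENT mode (saw '/*')
exit COMMENT mode (now at pos=53)
DONE. 7 tokens: [NUM, SEMI, NUM, RPAREN, ID, RPAREN, NUM]

Answer: 7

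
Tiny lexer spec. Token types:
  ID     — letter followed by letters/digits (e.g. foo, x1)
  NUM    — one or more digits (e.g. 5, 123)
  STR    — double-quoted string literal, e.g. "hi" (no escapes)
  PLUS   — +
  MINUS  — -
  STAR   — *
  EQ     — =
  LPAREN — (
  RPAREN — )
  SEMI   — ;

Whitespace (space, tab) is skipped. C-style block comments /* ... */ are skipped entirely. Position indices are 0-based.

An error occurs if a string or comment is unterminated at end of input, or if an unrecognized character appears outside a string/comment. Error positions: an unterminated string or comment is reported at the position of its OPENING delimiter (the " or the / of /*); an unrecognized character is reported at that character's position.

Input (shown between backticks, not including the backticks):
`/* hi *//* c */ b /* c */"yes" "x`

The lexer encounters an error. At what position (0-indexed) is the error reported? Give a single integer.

pos=0: enter COMMENT mode (saw '/*')
exit COMMENT mode (now at pos=8)
pos=8: enter COMMENT mode (saw '/*')
exit COMMENT mode (now at pos=15)
pos=16: emit ID 'b' (now at pos=17)
pos=18: enter COMMENT mode (saw '/*')
exit COMMENT mode (now at pos=25)
pos=25: enter STRING mode
pos=25: emit STR "yes" (now at pos=30)
pos=31: enter STRING mode
pos=31: ERROR — unterminated string

Answer: 31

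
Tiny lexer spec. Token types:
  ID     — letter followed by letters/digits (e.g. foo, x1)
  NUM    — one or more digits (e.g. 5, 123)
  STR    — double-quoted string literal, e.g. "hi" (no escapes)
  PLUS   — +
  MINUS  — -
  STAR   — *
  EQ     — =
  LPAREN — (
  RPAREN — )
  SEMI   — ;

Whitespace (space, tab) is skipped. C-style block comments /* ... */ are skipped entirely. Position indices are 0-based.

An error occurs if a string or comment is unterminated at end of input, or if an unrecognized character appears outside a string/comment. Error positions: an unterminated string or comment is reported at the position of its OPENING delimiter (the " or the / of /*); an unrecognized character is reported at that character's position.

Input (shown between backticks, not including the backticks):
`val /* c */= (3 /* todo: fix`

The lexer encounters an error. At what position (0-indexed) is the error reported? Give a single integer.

pos=0: emit ID 'val' (now at pos=3)
pos=4: enter COMMENT mode (saw '/*')
exit COMMENT mode (now at pos=11)
pos=11: emit EQ '='
pos=13: emit LPAREN '('
pos=14: emit NUM '3' (now at pos=15)
pos=16: enter COMMENT mode (saw '/*')
pos=16: ERROR — unterminated comment (reached EOF)

Answer: 16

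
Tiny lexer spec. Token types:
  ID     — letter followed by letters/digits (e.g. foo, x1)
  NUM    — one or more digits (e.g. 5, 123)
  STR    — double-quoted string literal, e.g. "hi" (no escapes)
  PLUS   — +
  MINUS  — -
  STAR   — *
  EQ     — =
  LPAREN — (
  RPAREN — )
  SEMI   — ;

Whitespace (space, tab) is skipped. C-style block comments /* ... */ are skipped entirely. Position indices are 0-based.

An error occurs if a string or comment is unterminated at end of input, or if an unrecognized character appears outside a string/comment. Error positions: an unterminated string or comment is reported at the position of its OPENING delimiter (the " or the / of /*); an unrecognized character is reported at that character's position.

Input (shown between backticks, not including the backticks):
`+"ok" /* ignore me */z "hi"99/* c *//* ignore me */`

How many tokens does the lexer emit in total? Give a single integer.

Answer: 5

Derivation:
pos=0: emit PLUS '+'
pos=1: enter STRING mode
pos=1: emit STR "ok" (now at pos=5)
pos=6: enter COMMENT mode (saw '/*')
exit COMMENT mode (now at pos=21)
pos=21: emit ID 'z' (now at pos=22)
pos=23: enter STRING mode
pos=23: emit STR "hi" (now at pos=27)
pos=27: emit NUM '99' (now at pos=29)
pos=29: enter COMMENT mode (saw '/*')
exit COMMENT mode (now at pos=36)
pos=36: enter COMMENT mode (saw '/*')
exit COMMENT mode (now at pos=51)
DONE. 5 tokens: [PLUS, STR, ID, STR, NUM]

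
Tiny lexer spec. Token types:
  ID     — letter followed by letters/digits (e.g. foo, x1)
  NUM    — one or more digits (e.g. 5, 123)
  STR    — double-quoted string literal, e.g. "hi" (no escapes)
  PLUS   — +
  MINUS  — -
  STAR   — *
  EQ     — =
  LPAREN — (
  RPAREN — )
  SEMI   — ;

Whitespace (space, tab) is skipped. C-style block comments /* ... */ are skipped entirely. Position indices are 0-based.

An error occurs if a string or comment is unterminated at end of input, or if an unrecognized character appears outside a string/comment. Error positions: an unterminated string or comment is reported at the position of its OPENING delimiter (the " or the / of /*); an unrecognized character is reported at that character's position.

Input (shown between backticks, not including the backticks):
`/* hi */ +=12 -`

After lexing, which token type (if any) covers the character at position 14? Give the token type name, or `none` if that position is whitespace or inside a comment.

Answer: MINUS

Derivation:
pos=0: enter COMMENT mode (saw '/*')
exit COMMENT mode (now at pos=8)
pos=9: emit PLUS '+'
pos=10: emit EQ '='
pos=11: emit NUM '12' (now at pos=13)
pos=14: emit MINUS '-'
DONE. 4 tokens: [PLUS, EQ, NUM, MINUS]
Position 14: char is '-' -> MINUS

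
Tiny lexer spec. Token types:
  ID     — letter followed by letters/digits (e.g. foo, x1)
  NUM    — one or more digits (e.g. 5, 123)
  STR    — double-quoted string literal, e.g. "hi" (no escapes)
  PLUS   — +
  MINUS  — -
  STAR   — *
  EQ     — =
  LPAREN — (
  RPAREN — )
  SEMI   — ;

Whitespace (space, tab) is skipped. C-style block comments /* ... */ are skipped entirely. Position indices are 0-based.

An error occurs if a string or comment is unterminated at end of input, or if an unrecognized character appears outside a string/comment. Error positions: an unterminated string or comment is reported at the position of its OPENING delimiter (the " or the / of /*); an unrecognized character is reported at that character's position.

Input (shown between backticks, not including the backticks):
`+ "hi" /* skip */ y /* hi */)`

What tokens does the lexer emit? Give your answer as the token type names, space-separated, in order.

pos=0: emit PLUS '+'
pos=2: enter STRING mode
pos=2: emit STR "hi" (now at pos=6)
pos=7: enter COMMENT mode (saw '/*')
exit COMMENT mode (now at pos=17)
pos=18: emit ID 'y' (now at pos=19)
pos=20: enter COMMENT mode (saw '/*')
exit COMMENT mode (now at pos=28)
pos=28: emit RPAREN ')'
DONE. 4 tokens: [PLUS, STR, ID, RPAREN]

Answer: PLUS STR ID RPAREN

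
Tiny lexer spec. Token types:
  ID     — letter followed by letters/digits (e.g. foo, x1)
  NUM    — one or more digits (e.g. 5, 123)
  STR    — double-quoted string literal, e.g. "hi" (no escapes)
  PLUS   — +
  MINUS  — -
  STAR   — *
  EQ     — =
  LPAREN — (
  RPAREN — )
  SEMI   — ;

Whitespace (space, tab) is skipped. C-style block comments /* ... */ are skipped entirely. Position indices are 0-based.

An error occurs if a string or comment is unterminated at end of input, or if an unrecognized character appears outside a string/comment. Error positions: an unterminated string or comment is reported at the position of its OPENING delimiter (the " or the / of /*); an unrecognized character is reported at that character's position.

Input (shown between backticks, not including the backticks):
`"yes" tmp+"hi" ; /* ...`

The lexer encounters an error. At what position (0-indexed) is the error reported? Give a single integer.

pos=0: enter STRING mode
pos=0: emit STR "yes" (now at pos=5)
pos=6: emit ID 'tmp' (now at pos=9)
pos=9: emit PLUS '+'
pos=10: enter STRING mode
pos=10: emit STR "hi" (now at pos=14)
pos=15: emit SEMI ';'
pos=17: enter COMMENT mode (saw '/*')
pos=17: ERROR — unterminated comment (reached EOF)

Answer: 17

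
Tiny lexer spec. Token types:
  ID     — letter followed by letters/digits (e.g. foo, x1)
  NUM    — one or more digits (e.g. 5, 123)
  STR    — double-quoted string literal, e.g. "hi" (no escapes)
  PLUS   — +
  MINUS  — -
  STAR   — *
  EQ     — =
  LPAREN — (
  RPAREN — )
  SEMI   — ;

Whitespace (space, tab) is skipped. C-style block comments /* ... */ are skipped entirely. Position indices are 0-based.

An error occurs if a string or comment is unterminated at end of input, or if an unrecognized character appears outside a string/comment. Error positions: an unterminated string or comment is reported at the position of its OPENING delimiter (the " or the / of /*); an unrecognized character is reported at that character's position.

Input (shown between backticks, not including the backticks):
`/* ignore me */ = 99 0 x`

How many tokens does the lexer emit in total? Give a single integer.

pos=0: enter COMMENT mode (saw '/*')
exit COMMENT mode (now at pos=15)
pos=16: emit EQ '='
pos=18: emit NUM '99' (now at pos=20)
pos=21: emit NUM '0' (now at pos=22)
pos=23: emit ID 'x' (now at pos=24)
DONE. 4 tokens: [EQ, NUM, NUM, ID]

Answer: 4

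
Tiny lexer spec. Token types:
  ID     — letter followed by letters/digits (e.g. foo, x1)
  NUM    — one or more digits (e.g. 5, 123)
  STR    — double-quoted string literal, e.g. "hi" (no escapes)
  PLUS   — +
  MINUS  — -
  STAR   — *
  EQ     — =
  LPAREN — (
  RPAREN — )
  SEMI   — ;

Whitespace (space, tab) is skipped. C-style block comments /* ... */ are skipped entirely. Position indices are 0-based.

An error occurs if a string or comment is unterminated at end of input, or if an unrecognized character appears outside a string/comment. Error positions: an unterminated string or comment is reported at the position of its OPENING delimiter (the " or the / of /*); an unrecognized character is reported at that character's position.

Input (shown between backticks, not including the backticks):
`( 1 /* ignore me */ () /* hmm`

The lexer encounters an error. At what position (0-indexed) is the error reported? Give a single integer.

pos=0: emit LPAREN '('
pos=2: emit NUM '1' (now at pos=3)
pos=4: enter COMMENT mode (saw '/*')
exit COMMENT mode (now at pos=19)
pos=20: emit LPAREN '('
pos=21: emit RPAREN ')'
pos=23: enter COMMENT mode (saw '/*')
pos=23: ERROR — unterminated comment (reached EOF)

Answer: 23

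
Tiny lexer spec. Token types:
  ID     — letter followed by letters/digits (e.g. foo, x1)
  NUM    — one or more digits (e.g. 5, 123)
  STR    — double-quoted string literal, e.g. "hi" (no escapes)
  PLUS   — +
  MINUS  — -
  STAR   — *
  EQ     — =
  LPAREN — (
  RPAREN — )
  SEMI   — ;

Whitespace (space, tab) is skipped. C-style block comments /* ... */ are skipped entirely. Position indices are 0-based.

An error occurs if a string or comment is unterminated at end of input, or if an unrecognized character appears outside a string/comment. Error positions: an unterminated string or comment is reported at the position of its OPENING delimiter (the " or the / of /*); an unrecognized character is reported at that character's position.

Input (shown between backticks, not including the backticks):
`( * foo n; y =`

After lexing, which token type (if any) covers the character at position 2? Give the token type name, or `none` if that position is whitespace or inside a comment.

pos=0: emit LPAREN '('
pos=2: emit STAR '*'
pos=4: emit ID 'foo' (now at pos=7)
pos=8: emit ID 'n' (now at pos=9)
pos=9: emit SEMI ';'
pos=11: emit ID 'y' (now at pos=12)
pos=13: emit EQ '='
DONE. 7 tokens: [LPAREN, STAR, ID, ID, SEMI, ID, EQ]
Position 2: char is '*' -> STAR

Answer: STAR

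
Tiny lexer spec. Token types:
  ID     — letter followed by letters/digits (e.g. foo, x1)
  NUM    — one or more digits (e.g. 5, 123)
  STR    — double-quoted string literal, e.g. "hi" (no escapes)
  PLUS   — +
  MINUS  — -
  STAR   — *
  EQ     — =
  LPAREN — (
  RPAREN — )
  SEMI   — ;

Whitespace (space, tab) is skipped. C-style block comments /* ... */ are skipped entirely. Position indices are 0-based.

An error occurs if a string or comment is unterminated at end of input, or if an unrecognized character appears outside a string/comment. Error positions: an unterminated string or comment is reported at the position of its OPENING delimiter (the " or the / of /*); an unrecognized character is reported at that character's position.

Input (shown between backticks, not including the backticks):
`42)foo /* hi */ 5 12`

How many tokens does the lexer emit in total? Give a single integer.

Answer: 5

Derivation:
pos=0: emit NUM '42' (now at pos=2)
pos=2: emit RPAREN ')'
pos=3: emit ID 'foo' (now at pos=6)
pos=7: enter COMMENT mode (saw '/*')
exit COMMENT mode (now at pos=15)
pos=16: emit NUM '5' (now at pos=17)
pos=18: emit NUM '12' (now at pos=20)
DONE. 5 tokens: [NUM, RPAREN, ID, NUM, NUM]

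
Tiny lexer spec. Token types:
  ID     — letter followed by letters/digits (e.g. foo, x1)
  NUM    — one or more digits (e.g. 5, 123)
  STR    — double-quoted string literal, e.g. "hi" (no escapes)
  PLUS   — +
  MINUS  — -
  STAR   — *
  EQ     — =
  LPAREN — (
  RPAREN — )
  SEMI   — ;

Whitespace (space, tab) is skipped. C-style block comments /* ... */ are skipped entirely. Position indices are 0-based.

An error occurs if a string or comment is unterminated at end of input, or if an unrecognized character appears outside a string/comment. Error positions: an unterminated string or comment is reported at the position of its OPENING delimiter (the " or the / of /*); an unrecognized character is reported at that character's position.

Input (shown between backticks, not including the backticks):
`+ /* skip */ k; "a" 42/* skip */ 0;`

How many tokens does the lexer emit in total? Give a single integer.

Answer: 7

Derivation:
pos=0: emit PLUS '+'
pos=2: enter COMMENT mode (saw '/*')
exit COMMENT mode (now at pos=12)
pos=13: emit ID 'k' (now at pos=14)
pos=14: emit SEMI ';'
pos=16: enter STRING mode
pos=16: emit STR "a" (now at pos=19)
pos=20: emit NUM '42' (now at pos=22)
pos=22: enter COMMENT mode (saw '/*')
exit COMMENT mode (now at pos=32)
pos=33: emit NUM '0' (now at pos=34)
pos=34: emit SEMI ';'
DONE. 7 tokens: [PLUS, ID, SEMI, STR, NUM, NUM, SEMI]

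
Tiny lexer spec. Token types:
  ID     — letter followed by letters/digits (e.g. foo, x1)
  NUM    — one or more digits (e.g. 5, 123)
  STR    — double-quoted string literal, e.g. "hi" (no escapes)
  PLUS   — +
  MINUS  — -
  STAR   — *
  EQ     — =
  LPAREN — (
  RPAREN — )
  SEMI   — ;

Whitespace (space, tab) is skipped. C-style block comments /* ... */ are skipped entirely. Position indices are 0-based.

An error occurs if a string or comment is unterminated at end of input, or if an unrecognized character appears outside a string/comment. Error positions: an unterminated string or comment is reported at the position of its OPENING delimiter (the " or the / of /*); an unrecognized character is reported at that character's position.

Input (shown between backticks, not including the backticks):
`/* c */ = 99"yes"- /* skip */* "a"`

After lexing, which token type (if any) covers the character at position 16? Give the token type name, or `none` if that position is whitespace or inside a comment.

pos=0: enter COMMENT mode (saw '/*')
exit COMMENT mode (now at pos=7)
pos=8: emit EQ '='
pos=10: emit NUM '99' (now at pos=12)
pos=12: enter STRING mode
pos=12: emit STR "yes" (now at pos=17)
pos=17: emit MINUS '-'
pos=19: enter COMMENT mode (saw '/*')
exit COMMENT mode (now at pos=29)
pos=29: emit STAR '*'
pos=31: enter STRING mode
pos=31: emit STR "a" (now at pos=34)
DONE. 6 tokens: [EQ, NUM, STR, MINUS, STAR, STR]
Position 16: char is '"' -> STR

Answer: STR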